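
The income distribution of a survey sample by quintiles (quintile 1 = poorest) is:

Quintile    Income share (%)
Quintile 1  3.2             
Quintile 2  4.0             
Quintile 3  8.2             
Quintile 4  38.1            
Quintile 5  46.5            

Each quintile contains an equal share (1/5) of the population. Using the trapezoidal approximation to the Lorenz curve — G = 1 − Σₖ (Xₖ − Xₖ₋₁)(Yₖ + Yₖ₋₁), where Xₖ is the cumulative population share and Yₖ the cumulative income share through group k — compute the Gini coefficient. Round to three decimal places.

Cumulative income shares Yₖ: 0.0320, 0.0720, 0.1540, 0.5350, 1.0000
Σ (Xₖ−Xₖ₋₁)(Yₖ+Yₖ₋₁) = (1/5)(0.0320+0.0000) + (1/5)(0.0720+0.0320) + (1/5)(0.1540+0.0720) + (1/5)(0.5350+0.1540) + (1/5)(1.0000+0.5350)
  = 0.0064 + 0.0208 + 0.0452 + 0.1378 + 0.3070 = 0.5172
G = 1 − 0.5172 = 0.4828

0.483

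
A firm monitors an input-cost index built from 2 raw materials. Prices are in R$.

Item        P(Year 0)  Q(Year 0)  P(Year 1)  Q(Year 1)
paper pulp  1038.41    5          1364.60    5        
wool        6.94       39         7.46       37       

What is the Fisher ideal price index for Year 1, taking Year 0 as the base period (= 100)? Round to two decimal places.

130.26

Laspeyres component (base-period weights):
ΣP(Year 1)Q(Year 0) = 1364.60×5 + 7.46×39 = 6823 + 290.94 = 7113.94
ΣP(Year 0)Q(Year 0) = 1038.41×5 + 6.94×39 = 5192.05 + 270.66 = 5462.71
L = 7113.94 / 5462.71 × 100 = 130.2273
Paasche component (current-period weights):
ΣP(Year 1)Q(Year 1) = 1364.60×5 + 7.46×37 = 6823 + 276.02 = 7099.02
ΣP(Year 0)Q(Year 1) = 1038.41×5 + 6.94×37 = 5192.05 + 256.78 = 5448.83
P = 7099.02 / 5448.83 × 100 = 130.2852
Fisher = √(L × P) = √(130.2273 × 130.2852) = 130.2563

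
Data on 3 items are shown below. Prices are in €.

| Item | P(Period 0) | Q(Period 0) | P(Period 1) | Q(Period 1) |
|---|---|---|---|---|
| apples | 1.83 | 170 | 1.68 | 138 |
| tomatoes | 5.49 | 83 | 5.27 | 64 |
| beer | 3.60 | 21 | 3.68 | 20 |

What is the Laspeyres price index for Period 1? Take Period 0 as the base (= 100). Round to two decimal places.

95.00

Laspeyres price index uses base-period quantities as weights.
ΣP(Period 1)·Q(Period 0) = 1.68×170 + 5.27×83 + 3.68×21 = 285.6 + 437.41 + 77.28 = 800.29
ΣP(Period 0)·Q(Period 0) = 1.83×170 + 5.49×83 + 3.60×21 = 311.1 + 455.67 + 75.6 = 842.37
Index = 800.29 / 842.37 × 100 = 95.0046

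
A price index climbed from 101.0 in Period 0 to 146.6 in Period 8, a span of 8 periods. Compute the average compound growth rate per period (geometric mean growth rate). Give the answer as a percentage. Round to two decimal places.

Growth factor = (146.6/101.0)^(1/8) = (1.451485)^(1/8) = 1.047675
Growth rate = 1.047675 − 1 = 0.047675 = 4.7675%

4.77%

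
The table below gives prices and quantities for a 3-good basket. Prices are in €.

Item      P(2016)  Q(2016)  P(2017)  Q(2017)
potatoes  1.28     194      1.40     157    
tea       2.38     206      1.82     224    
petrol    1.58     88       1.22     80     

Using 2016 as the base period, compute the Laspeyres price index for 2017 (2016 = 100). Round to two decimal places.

85.90

Laspeyres price index uses base-period quantities as weights.
ΣP(2017)·Q(2016) = 1.40×194 + 1.82×206 + 1.22×88 = 271.6 + 374.92 + 107.36 = 753.88
ΣP(2016)·Q(2016) = 1.28×194 + 2.38×206 + 1.58×88 = 248.32 + 490.28 + 139.04 = 877.64
Index = 753.88 / 877.64 × 100 = 85.8985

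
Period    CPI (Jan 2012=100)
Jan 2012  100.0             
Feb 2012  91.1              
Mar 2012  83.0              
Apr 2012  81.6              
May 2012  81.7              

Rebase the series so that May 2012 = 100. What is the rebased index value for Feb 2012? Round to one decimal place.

111.5

Rebased(Feb 2012) = 91.1 / 81.7 × 100 = 111.5055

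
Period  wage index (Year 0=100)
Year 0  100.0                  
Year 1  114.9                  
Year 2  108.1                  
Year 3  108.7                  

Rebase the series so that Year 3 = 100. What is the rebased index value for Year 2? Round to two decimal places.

Rebased(Year 2) = 108.1 / 108.7 × 100 = 99.4480

99.45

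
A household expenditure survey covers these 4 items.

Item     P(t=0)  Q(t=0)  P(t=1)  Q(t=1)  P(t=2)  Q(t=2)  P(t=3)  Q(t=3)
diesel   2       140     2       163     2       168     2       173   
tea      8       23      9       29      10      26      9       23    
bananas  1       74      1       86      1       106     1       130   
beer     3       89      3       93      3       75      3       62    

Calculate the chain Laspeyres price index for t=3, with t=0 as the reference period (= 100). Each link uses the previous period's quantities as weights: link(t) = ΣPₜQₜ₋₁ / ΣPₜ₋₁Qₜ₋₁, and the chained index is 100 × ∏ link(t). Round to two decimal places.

103.02

Link t=0→t=1:
ΣP(t=1)Q(t=0) = 2×140 + 9×23 + 1×74 + 3×89 = 280 + 207 + 74 + 267 = 828
ΣP(t=0)Q(t=0) = 2×140 + 8×23 + 1×74 + 3×89 = 280 + 184 + 74 + 267 = 805
link = 828/805 = 1.028571
Link t=1→t=2:
ΣP(t=2)Q(t=1) = 2×163 + 10×29 + 1×86 + 3×93 = 326 + 290 + 86 + 279 = 981
ΣP(t=1)Q(t=1) = 2×163 + 9×29 + 1×86 + 3×93 = 326 + 261 + 86 + 279 = 952
link = 981/952 = 1.030462
Link t=2→t=3:
ΣP(t=3)Q(t=2) = 2×168 + 9×26 + 1×106 + 3×75 = 336 + 234 + 106 + 225 = 901
ΣP(t=2)Q(t=2) = 2×168 + 10×26 + 1×106 + 3×75 = 336 + 260 + 106 + 225 = 927
link = 901/927 = 0.971953
Chained index = 100 × 1.028571 × 1.030462 × 0.971953 = 103.0176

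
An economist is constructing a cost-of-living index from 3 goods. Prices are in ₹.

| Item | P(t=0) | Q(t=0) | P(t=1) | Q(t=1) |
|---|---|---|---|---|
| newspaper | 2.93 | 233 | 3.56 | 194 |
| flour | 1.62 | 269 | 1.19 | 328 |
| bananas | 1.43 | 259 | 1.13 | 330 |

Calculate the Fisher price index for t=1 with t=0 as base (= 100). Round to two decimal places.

94.66

Laspeyres component (base-period weights):
ΣP(t=1)Q(t=0) = 3.56×233 + 1.19×269 + 1.13×259 = 829.48 + 320.11 + 292.67 = 1442.26
ΣP(t=0)Q(t=0) = 2.93×233 + 1.62×269 + 1.43×259 = 682.69 + 435.78 + 370.37 = 1488.84
L = 1442.26 / 1488.84 × 100 = 96.8714
Paasche component (current-period weights):
ΣP(t=1)Q(t=1) = 3.56×194 + 1.19×328 + 1.13×330 = 690.64 + 390.32 + 372.9 = 1453.86
ΣP(t=0)Q(t=1) = 2.93×194 + 1.62×328 + 1.43×330 = 568.42 + 531.36 + 471.9 = 1571.68
P = 1453.86 / 1571.68 × 100 = 92.5036
Fisher = √(L × P) = √(96.8714 × 92.5036) = 94.6623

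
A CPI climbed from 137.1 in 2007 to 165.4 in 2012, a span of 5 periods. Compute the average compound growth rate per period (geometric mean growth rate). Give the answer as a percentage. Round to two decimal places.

Growth factor = (165.4/137.1)^(1/5) = (1.206419)^(1/5) = 1.038244
Growth rate = 1.038244 − 1 = 0.038244 = 3.8244%

3.82%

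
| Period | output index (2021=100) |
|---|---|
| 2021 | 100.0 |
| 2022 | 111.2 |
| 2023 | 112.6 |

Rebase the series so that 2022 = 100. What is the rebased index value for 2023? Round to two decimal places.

Rebased(2023) = 112.6 / 111.2 × 100 = 101.2590

101.26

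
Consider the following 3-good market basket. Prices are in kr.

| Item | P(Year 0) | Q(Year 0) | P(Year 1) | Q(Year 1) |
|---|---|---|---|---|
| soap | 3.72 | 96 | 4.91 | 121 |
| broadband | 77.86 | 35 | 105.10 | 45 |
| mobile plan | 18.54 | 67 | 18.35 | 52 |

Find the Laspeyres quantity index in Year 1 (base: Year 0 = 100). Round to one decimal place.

113.7

Laspeyres quantity index uses base-period prices as weights.
ΣP(Year 0)·Q(Year 1) = 3.72×121 + 77.86×45 + 18.54×52 = 450.12 + 3503.7 + 964.08 = 4917.9
ΣP(Year 0)·Q(Year 0) = 3.72×96 + 77.86×35 + 18.54×67 = 357.12 + 2725.1 + 1242.18 = 4324.4
Index = 4917.9 / 4324.4 × 100 = 113.7244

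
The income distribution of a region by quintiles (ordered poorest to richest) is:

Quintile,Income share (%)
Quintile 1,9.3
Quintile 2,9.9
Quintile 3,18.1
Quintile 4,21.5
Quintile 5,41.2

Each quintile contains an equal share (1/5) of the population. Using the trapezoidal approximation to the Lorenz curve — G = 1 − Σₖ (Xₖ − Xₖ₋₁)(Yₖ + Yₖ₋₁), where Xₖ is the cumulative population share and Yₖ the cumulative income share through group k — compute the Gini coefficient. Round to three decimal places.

Cumulative income shares Yₖ: 0.0930, 0.1920, 0.3730, 0.5880, 1.0000
Σ (Xₖ−Xₖ₋₁)(Yₖ+Yₖ₋₁) = (1/5)(0.0930+0.0000) + (1/5)(0.1920+0.0930) + (1/5)(0.3730+0.1920) + (1/5)(0.5880+0.3730) + (1/5)(1.0000+0.5880)
  = 0.0186 + 0.0570 + 0.1130 + 0.1922 + 0.3176 = 0.6984
G = 1 − 0.6984 = 0.3016

0.302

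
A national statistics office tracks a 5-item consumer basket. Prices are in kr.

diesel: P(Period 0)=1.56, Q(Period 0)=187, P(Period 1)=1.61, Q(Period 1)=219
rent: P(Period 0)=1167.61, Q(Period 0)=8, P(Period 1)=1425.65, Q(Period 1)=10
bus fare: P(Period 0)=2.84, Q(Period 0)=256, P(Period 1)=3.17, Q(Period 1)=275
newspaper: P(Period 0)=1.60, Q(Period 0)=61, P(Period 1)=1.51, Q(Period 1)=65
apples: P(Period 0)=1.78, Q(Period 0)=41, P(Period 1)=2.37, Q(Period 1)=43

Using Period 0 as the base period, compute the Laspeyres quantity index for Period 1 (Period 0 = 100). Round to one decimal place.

Laspeyres quantity index uses base-period prices as weights.
ΣP(Period 0)·Q(Period 1) = 1.56×219 + 1167.61×10 + 2.84×275 + 1.60×65 + 1.78×43 = 341.64 + 11676.1 + 781 + 104 + 76.54 = 12979.28
ΣP(Period 0)·Q(Period 0) = 1.56×187 + 1167.61×8 + 2.84×256 + 1.60×61 + 1.78×41 = 291.72 + 9340.88 + 727.04 + 97.6 + 72.98 = 10530.22
Index = 12979.28 / 10530.22 × 100 = 123.2574

123.3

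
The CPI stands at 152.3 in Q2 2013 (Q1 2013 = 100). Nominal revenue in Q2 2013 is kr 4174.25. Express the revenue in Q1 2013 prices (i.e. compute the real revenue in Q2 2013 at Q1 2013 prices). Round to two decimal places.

Real = Nominal ÷ (Index/100) = 4174.25 ÷ (152.3/100)
     = 4174.25 ÷ 1.523 = 2740.8076

2740.81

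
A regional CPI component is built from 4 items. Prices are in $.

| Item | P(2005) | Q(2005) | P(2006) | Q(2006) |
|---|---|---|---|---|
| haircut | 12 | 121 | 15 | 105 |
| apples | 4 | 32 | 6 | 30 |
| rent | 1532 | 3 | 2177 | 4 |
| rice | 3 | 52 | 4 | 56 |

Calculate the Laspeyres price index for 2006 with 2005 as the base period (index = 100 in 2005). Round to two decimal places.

Laspeyres price index uses base-period quantities as weights.
ΣP(2006)·Q(2005) = 15×121 + 6×32 + 2177×3 + 4×52 = 1815 + 192 + 6531 + 208 = 8746
ΣP(2005)·Q(2005) = 12×121 + 4×32 + 1532×3 + 3×52 = 1452 + 128 + 4596 + 156 = 6332
Index = 8746 / 6332 × 100 = 138.1238

138.12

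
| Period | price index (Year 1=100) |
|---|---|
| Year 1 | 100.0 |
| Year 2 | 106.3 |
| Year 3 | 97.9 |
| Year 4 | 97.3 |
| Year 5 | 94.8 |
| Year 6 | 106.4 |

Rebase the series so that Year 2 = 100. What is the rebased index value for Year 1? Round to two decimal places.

Rebased(Year 1) = 100.0 / 106.3 × 100 = 94.0734

94.07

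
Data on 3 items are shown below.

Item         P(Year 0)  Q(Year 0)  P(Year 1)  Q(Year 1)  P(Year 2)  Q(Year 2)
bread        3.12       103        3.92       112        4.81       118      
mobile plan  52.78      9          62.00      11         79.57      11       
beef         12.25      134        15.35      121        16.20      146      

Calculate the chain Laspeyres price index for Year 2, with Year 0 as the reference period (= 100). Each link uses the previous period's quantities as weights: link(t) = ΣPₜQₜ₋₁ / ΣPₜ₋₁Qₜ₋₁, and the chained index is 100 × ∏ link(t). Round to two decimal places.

140.28

Link Year 0→Year 1:
ΣP(Year 1)Q(Year 0) = 3.92×103 + 62.00×9 + 15.35×134 = 403.76 + 558 + 2056.9 = 3018.66
ΣP(Year 0)Q(Year 0) = 3.12×103 + 52.78×9 + 12.25×134 = 321.36 + 475.02 + 1641.5 = 2437.88
link = 3018.66/2437.88 = 1.238232
Link Year 1→Year 2:
ΣP(Year 2)Q(Year 1) = 4.81×112 + 79.57×11 + 16.20×121 = 538.72 + 875.27 + 1960.2 = 3374.19
ΣP(Year 1)Q(Year 1) = 3.92×112 + 62.00×11 + 15.35×121 = 439.04 + 682 + 1857.35 = 2978.39
link = 3374.19/2978.39 = 1.132891
Chained index = 100 × 1.238232 × 1.132891 = 140.2781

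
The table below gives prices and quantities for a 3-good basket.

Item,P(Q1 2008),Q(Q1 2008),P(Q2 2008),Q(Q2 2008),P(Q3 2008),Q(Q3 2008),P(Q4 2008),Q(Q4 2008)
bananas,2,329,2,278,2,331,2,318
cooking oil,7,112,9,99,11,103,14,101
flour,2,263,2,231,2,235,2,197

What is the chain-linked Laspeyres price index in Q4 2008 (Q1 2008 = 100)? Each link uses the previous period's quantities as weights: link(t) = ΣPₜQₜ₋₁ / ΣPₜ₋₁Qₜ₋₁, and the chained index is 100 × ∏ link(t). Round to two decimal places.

139.71

Link Q1 2008→Q2 2008:
ΣP(Q2 2008)Q(Q1 2008) = 2×329 + 9×112 + 2×263 = 658 + 1008 + 526 = 2192
ΣP(Q1 2008)Q(Q1 2008) = 2×329 + 7×112 + 2×263 = 658 + 784 + 526 = 1968
link = 2192/1968 = 1.113821
Link Q2 2008→Q3 2008:
ΣP(Q3 2008)Q(Q2 2008) = 2×278 + 11×99 + 2×231 = 556 + 1089 + 462 = 2107
ΣP(Q2 2008)Q(Q2 2008) = 2×278 + 9×99 + 2×231 = 556 + 891 + 462 = 1909
link = 2107/1909 = 1.103719
Link Q3 2008→Q4 2008:
ΣP(Q4 2008)Q(Q3 2008) = 2×331 + 14×103 + 2×235 = 662 + 1442 + 470 = 2574
ΣP(Q3 2008)Q(Q3 2008) = 2×331 + 11×103 + 2×235 = 662 + 1133 + 470 = 2265
link = 2574/2265 = 1.136424
Chained index = 100 × 1.113821 × 1.103719 × 1.136424 = 139.7058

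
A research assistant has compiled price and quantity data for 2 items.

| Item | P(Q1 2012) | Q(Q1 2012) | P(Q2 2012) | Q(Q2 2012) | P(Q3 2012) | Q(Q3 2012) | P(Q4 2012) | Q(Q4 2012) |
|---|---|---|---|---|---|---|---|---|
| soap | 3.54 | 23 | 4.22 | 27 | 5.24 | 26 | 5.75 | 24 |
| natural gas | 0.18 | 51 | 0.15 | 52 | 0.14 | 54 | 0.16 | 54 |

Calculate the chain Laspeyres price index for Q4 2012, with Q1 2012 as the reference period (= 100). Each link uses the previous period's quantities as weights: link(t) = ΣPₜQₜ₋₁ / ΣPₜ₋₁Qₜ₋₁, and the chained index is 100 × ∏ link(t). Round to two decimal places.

Link Q1 2012→Q2 2012:
ΣP(Q2 2012)Q(Q1 2012) = 4.22×23 + 0.15×51 = 97.06 + 7.65 = 104.71
ΣP(Q1 2012)Q(Q1 2012) = 3.54×23 + 0.18×51 = 81.42 + 9.18 = 90.6
link = 104.71/90.6 = 1.155740
Link Q2 2012→Q3 2012:
ΣP(Q3 2012)Q(Q2 2012) = 5.24×27 + 0.14×52 = 141.48 + 7.28 = 148.76
ΣP(Q2 2012)Q(Q2 2012) = 4.22×27 + 0.15×52 = 113.94 + 7.8 = 121.74
link = 148.76/121.74 = 1.221948
Link Q3 2012→Q4 2012:
ΣP(Q4 2012)Q(Q3 2012) = 5.75×26 + 0.16×54 = 149.5 + 8.64 = 158.14
ΣP(Q3 2012)Q(Q3 2012) = 5.24×26 + 0.14×54 = 136.24 + 7.56 = 143.8
link = 158.14/143.8 = 1.099722
Chained index = 100 × 1.155740 × 1.221948 × 1.099722 = 155.3087

155.31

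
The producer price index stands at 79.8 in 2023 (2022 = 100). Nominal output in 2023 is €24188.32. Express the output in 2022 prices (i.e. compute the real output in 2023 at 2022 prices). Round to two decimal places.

Real = Nominal ÷ (Index/100) = 24188.32 ÷ (79.8/100)
     = 24188.32 ÷ 0.798 = 30311.1779

30311.18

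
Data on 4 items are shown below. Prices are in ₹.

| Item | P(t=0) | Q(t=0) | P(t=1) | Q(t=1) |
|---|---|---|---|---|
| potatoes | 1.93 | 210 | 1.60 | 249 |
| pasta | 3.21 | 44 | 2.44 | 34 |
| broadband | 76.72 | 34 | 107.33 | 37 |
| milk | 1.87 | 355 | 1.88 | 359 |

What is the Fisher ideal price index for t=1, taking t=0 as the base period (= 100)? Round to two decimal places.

Laspeyres component (base-period weights):
ΣP(t=1)Q(t=0) = 1.60×210 + 2.44×44 + 107.33×34 + 1.88×355 = 336 + 107.36 + 3649.22 + 667.4 = 4759.98
ΣP(t=0)Q(t=0) = 1.93×210 + 3.21×44 + 76.72×34 + 1.87×355 = 405.3 + 141.24 + 2608.48 + 663.85 = 3818.87
L = 4759.98 / 3818.87 × 100 = 124.6437
Paasche component (current-period weights):
ΣP(t=1)Q(t=1) = 1.60×249 + 2.44×34 + 107.33×37 + 1.88×359 = 398.4 + 82.96 + 3971.21 + 674.92 = 5127.49
ΣP(t=0)Q(t=1) = 1.93×249 + 3.21×34 + 76.72×37 + 1.87×359 = 480.57 + 109.14 + 2838.64 + 671.33 = 4099.68
P = 5127.49 / 4099.68 × 100 = 125.0705
Fisher = √(L × P) = √(124.6437 × 125.0705) = 124.8569

124.86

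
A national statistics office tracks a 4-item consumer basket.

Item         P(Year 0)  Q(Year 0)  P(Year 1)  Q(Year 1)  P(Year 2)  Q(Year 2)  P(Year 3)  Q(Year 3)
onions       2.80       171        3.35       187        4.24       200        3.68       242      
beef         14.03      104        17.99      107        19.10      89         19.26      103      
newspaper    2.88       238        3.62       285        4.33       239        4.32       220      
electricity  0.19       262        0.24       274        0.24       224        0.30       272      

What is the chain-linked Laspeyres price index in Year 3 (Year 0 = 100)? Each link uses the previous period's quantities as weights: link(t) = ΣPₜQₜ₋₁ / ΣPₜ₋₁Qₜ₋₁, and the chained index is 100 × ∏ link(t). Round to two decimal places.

139.43

Link Year 0→Year 1:
ΣP(Year 1)Q(Year 0) = 3.35×171 + 17.99×104 + 3.62×238 + 0.24×262 = 572.85 + 1870.96 + 861.56 + 62.88 = 3368.25
ΣP(Year 0)Q(Year 0) = 2.80×171 + 14.03×104 + 2.88×238 + 0.19×262 = 478.8 + 1459.12 + 685.44 + 49.78 = 2673.14
link = 3368.25/2673.14 = 1.260035
Link Year 1→Year 2:
ΣP(Year 2)Q(Year 1) = 4.24×187 + 19.10×107 + 4.33×285 + 0.24×274 = 792.88 + 2043.7 + 1234.05 + 65.76 = 4136.39
ΣP(Year 1)Q(Year 1) = 3.35×187 + 17.99×107 + 3.62×285 + 0.24×274 = 626.45 + 1924.93 + 1031.7 + 65.76 = 3648.84
link = 4136.39/3648.84 = 1.133618
Link Year 2→Year 3:
ΣP(Year 3)Q(Year 2) = 3.68×200 + 19.26×89 + 4.32×239 + 0.30×224 = 736 + 1714.14 + 1032.48 + 67.2 = 3549.82
ΣP(Year 2)Q(Year 2) = 4.24×200 + 19.10×89 + 4.33×239 + 0.24×224 = 848 + 1699.9 + 1034.87 + 53.76 = 3636.53
link = 3549.82/3636.53 = 0.976156
Chained index = 100 × 1.260035 × 1.133618 × 0.976156 = 139.4339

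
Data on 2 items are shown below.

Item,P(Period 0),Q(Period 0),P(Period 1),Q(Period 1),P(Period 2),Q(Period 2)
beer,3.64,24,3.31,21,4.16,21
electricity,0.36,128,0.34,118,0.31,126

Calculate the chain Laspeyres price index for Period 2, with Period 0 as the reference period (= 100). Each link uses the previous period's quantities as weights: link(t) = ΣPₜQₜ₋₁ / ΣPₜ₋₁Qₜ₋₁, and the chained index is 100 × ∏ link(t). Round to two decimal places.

104.17

Link Period 0→Period 1:
ΣP(Period 1)Q(Period 0) = 3.31×24 + 0.34×128 = 79.44 + 43.52 = 122.96
ΣP(Period 0)Q(Period 0) = 3.64×24 + 0.36×128 = 87.36 + 46.08 = 133.44
link = 122.96/133.44 = 0.921463
Link Period 1→Period 2:
ΣP(Period 2)Q(Period 1) = 4.16×21 + 0.31×118 = 87.36 + 36.58 = 123.94
ΣP(Period 1)Q(Period 1) = 3.31×21 + 0.34×118 = 69.51 + 40.12 = 109.63
link = 123.94/109.63 = 1.130530
Chained index = 100 × 0.921463 × 1.130530 = 104.1741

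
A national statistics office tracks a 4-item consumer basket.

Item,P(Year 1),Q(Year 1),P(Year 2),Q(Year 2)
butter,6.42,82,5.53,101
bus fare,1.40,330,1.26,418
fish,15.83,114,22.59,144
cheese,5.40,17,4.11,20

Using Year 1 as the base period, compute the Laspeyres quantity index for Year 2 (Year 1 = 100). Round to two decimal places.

Laspeyres quantity index uses base-period prices as weights.
ΣP(Year 1)·Q(Year 2) = 6.42×101 + 1.40×418 + 15.83×144 + 5.40×20 = 648.42 + 585.2 + 2279.52 + 108 = 3621.14
ΣP(Year 1)·Q(Year 1) = 6.42×82 + 1.40×330 + 15.83×114 + 5.40×17 = 526.44 + 462 + 1804.62 + 91.8 = 2884.86
Index = 3621.14 / 2884.86 × 100 = 125.5222

125.52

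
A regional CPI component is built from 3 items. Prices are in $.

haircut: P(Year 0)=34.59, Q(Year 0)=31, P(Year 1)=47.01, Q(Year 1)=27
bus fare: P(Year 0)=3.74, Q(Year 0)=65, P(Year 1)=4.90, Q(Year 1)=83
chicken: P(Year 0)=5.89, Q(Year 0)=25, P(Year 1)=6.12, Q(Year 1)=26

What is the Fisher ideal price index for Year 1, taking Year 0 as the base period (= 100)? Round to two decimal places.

Laspeyres component (base-period weights):
ΣP(Year 1)Q(Year 0) = 47.01×31 + 4.90×65 + 6.12×25 = 1457.31 + 318.5 + 153 = 1928.81
ΣP(Year 0)Q(Year 0) = 34.59×31 + 3.74×65 + 5.89×25 = 1072.29 + 243.1 + 147.25 = 1462.64
L = 1928.81 / 1462.64 × 100 = 131.8718
Paasche component (current-period weights):
ΣP(Year 1)Q(Year 1) = 47.01×27 + 4.90×83 + 6.12×26 = 1269.27 + 406.7 + 159.12 = 1835.09
ΣP(Year 0)Q(Year 1) = 34.59×27 + 3.74×83 + 5.89×26 = 933.93 + 310.42 + 153.14 = 1397.49
P = 1835.09 / 1397.49 × 100 = 131.3133
Fisher = √(L × P) = √(131.8718 × 131.3133) = 131.5923

131.59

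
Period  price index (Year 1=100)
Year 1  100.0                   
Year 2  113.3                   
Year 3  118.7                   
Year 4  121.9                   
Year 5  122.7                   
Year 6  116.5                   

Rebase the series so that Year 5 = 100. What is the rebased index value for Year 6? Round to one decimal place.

94.9

Rebased(Year 6) = 116.5 / 122.7 × 100 = 94.9470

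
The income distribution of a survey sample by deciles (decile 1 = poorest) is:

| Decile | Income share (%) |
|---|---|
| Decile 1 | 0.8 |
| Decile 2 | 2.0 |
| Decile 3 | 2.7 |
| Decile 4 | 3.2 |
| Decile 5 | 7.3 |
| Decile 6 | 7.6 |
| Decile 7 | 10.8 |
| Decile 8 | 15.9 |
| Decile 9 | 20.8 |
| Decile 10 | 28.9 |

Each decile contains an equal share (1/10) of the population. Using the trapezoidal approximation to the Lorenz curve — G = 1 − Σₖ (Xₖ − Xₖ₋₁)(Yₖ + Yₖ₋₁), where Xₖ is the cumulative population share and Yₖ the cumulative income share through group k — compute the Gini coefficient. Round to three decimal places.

0.474

Cumulative income shares Yₖ: 0.0080, 0.0280, 0.0550, 0.0870, 0.1600, 0.2360, 0.3440, 0.5030, 0.7110, 1.0000
Σ (Xₖ−Xₖ₋₁)(Yₖ+Yₖ₋₁) = (1/10)(0.0080+0.0000) + (1/10)(0.0280+0.0080) + (1/10)(0.0550+0.0280) + (1/10)(0.0870+0.0550) + (1/10)(0.1600+0.0870) + (1/10)(0.2360+0.1600) + (1/10)(0.3440+0.2360) + (1/10)(0.5030+0.3440) + (1/10)(0.7110+0.5030) + (1/10)(1.0000+0.7110)
  = 0.0008 + 0.0036 + 0.0083 + 0.0142 + 0.0247 + 0.0396 + 0.0580 + 0.0847 + 0.1214 + 0.1711 = 0.5264
G = 1 − 0.5264 = 0.4736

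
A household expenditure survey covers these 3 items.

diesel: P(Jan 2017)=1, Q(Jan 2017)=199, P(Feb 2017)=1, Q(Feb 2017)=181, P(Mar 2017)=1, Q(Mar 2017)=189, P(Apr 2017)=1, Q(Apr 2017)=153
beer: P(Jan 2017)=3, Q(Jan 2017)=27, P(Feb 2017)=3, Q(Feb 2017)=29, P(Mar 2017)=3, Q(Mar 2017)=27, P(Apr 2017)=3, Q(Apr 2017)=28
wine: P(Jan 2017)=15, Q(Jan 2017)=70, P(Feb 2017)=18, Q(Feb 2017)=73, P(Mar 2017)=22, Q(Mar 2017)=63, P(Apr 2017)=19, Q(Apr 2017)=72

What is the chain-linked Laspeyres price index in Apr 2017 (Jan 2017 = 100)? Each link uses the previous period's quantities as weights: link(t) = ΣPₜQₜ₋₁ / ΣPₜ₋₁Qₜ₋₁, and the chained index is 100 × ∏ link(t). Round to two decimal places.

Link Jan 2017→Feb 2017:
ΣP(Feb 2017)Q(Jan 2017) = 1×199 + 3×27 + 18×70 = 199 + 81 + 1260 = 1540
ΣP(Jan 2017)Q(Jan 2017) = 1×199 + 3×27 + 15×70 = 199 + 81 + 1050 = 1330
link = 1540/1330 = 1.157895
Link Feb 2017→Mar 2017:
ΣP(Mar 2017)Q(Feb 2017) = 1×181 + 3×29 + 22×73 = 181 + 87 + 1606 = 1874
ΣP(Feb 2017)Q(Feb 2017) = 1×181 + 3×29 + 18×73 = 181 + 87 + 1314 = 1582
link = 1874/1582 = 1.184576
Link Mar 2017→Apr 2017:
ΣP(Apr 2017)Q(Mar 2017) = 1×189 + 3×27 + 19×63 = 189 + 81 + 1197 = 1467
ΣP(Mar 2017)Q(Mar 2017) = 1×189 + 3×27 + 22×63 = 189 + 81 + 1386 = 1656
link = 1467/1656 = 0.885870
Chained index = 100 × 1.157895 × 1.184576 × 0.885870 = 121.5072

121.51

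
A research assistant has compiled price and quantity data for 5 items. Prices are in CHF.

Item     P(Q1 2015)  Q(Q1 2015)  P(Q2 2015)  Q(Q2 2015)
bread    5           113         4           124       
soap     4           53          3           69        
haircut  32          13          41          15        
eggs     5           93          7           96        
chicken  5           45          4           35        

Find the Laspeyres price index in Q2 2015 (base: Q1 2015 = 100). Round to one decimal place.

Laspeyres price index uses base-period quantities as weights.
ΣP(Q2 2015)·Q(Q1 2015) = 4×113 + 3×53 + 41×13 + 7×93 + 4×45 = 452 + 159 + 533 + 651 + 180 = 1975
ΣP(Q1 2015)·Q(Q1 2015) = 5×113 + 4×53 + 32×13 + 5×93 + 5×45 = 565 + 212 + 416 + 465 + 225 = 1883
Index = 1975 / 1883 × 100 = 104.8858

104.9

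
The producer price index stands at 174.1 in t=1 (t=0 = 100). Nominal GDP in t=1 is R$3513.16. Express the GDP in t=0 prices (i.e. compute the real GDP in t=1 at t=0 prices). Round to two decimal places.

2017.90

Real = Nominal ÷ (Index/100) = 3513.16 ÷ (174.1/100)
     = 3513.16 ÷ 1.741 = 2017.8978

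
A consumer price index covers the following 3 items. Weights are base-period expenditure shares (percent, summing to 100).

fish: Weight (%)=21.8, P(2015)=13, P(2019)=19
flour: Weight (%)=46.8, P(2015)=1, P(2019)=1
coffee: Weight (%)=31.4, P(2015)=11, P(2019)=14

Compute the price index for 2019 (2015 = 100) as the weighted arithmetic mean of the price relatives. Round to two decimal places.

118.63

fish: 21.8 × (19/13) = 21.8 × 1.461538 = 31.8615
flour: 46.8 × (1/1) = 46.8 × 1.000000 = 46.8000
coffee: 31.4 × (14/11) = 31.4 × 1.272727 = 39.9636
Index = Σ wᵢ·(p₁ᵢ/p₀ᵢ) = 31.8615 + 46.8000 + 39.9636 = 118.6252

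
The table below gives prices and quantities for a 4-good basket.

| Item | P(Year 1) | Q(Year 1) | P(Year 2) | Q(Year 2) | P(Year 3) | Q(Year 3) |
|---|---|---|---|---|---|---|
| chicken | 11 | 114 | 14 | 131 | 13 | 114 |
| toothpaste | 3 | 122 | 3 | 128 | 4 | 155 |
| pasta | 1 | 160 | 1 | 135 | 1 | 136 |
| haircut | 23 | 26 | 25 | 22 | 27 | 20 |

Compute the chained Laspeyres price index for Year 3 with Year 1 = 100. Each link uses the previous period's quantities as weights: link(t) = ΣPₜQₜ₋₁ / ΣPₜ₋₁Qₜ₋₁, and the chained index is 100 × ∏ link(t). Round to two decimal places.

Link Year 1→Year 2:
ΣP(Year 2)Q(Year 1) = 14×114 + 3×122 + 1×160 + 25×26 = 1596 + 366 + 160 + 650 = 2772
ΣP(Year 1)Q(Year 1) = 11×114 + 3×122 + 1×160 + 23×26 = 1254 + 366 + 160 + 598 = 2378
link = 2772/2378 = 1.165685
Link Year 2→Year 3:
ΣP(Year 3)Q(Year 2) = 13×131 + 4×128 + 1×135 + 27×22 = 1703 + 512 + 135 + 594 = 2944
ΣP(Year 2)Q(Year 2) = 14×131 + 3×128 + 1×135 + 25×22 = 1834 + 384 + 135 + 550 = 2903
link = 2944/2903 = 1.014123
Chained index = 100 × 1.165685 × 1.014123 = 118.2149

118.21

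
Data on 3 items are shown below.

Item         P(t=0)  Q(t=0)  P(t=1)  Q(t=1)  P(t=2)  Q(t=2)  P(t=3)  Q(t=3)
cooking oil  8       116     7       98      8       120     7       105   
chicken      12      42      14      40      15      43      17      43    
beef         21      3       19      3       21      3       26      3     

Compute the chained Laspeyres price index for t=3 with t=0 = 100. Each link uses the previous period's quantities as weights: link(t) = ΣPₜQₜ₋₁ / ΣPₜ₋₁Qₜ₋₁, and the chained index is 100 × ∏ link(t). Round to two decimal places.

Link t=0→t=1:
ΣP(t=1)Q(t=0) = 7×116 + 14×42 + 19×3 = 812 + 588 + 57 = 1457
ΣP(t=0)Q(t=0) = 8×116 + 12×42 + 21×3 = 928 + 504 + 63 = 1495
link = 1457/1495 = 0.974582
Link t=1→t=2:
ΣP(t=2)Q(t=1) = 8×98 + 15×40 + 21×3 = 784 + 600 + 63 = 1447
ΣP(t=1)Q(t=1) = 7×98 + 14×40 + 19×3 = 686 + 560 + 57 = 1303
link = 1447/1303 = 1.110514
Link t=2→t=3:
ΣP(t=3)Q(t=2) = 7×120 + 17×43 + 26×3 = 840 + 731 + 78 = 1649
ΣP(t=2)Q(t=2) = 8×120 + 15×43 + 21×3 = 960 + 645 + 63 = 1668
link = 1649/1668 = 0.988609
Chained index = 100 × 0.974582 × 1.110514 × 0.988609 = 106.9959

107.00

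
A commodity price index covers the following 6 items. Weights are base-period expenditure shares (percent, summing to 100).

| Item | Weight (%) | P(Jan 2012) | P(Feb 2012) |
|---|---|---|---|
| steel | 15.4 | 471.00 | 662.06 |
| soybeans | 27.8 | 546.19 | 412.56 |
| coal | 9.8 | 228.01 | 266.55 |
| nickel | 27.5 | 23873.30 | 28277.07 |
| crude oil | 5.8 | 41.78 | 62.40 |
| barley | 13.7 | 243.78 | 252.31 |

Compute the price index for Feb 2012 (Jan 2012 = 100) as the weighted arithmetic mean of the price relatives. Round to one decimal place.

109.5

steel: 15.4 × (662.06/471.00) = 15.4 × 1.405648 = 21.6470
soybeans: 27.8 × (412.56/546.19) = 27.8 × 0.755342 = 20.9985
coal: 9.8 × (266.55/228.01) = 9.8 × 1.169028 = 11.4565
nickel: 27.5 × (28277.07/23873.30) = 27.5 × 1.184464 = 32.5728
crude oil: 5.8 × (62.40/41.78) = 5.8 × 1.493538 = 8.6625
barley: 13.7 × (252.31/243.78) = 13.7 × 1.034991 = 14.1794
Index = Σ wᵢ·(p₁ᵢ/p₀ᵢ) = 21.6470 + 20.9985 + 11.4565 + 32.5728 + 8.6625 + 14.1794 = 109.5166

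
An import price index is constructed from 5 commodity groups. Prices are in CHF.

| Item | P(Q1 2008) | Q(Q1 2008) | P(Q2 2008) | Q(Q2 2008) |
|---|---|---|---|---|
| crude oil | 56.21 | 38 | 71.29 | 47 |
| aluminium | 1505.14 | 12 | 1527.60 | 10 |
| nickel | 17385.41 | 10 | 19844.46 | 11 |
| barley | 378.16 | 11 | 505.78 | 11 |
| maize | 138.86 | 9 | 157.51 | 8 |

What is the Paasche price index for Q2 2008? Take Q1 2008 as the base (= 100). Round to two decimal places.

113.79

Paasche price index uses current-period quantities as weights.
ΣP(Q2 2008)·Q(Q2 2008) = 71.29×47 + 1527.60×10 + 19844.46×11 + 505.78×11 + 157.51×8 = 3350.63 + 15276 + 218289.06 + 5563.58 + 1260.08 = 243739.35
ΣP(Q1 2008)·Q(Q2 2008) = 56.21×47 + 1505.14×10 + 17385.41×11 + 378.16×11 + 138.86×8 = 2641.87 + 15051.4 + 191239.51 + 4159.76 + 1110.88 = 214203.42
Index = 243739.35 / 214203.42 × 100 = 113.7887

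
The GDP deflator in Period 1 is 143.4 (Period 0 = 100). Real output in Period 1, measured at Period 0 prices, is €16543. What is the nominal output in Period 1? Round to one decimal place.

Nominal = Real × (Index/100) = 16543 × (143.4/100)
        = 16543 × 1.434 = 23722.6620

23722.7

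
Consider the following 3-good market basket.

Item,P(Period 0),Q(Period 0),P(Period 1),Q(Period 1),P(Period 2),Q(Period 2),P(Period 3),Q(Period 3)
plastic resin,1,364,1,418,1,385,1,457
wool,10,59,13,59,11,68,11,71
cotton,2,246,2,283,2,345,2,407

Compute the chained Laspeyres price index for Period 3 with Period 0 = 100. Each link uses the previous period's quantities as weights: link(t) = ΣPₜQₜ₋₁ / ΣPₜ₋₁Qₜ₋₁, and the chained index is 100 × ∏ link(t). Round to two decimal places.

104.68

Link Period 0→Period 1:
ΣP(Period 1)Q(Period 0) = 1×364 + 13×59 + 2×246 = 364 + 767 + 492 = 1623
ΣP(Period 0)Q(Period 0) = 1×364 + 10×59 + 2×246 = 364 + 590 + 492 = 1446
link = 1623/1446 = 1.122407
Link Period 1→Period 2:
ΣP(Period 2)Q(Period 1) = 1×418 + 11×59 + 2×283 = 418 + 649 + 566 = 1633
ΣP(Period 1)Q(Period 1) = 1×418 + 13×59 + 2×283 = 418 + 767 + 566 = 1751
link = 1633/1751 = 0.932610
Link Period 2→Period 3:
ΣP(Period 3)Q(Period 2) = 1×385 + 11×68 + 2×345 = 385 + 748 + 690 = 1823
ΣP(Period 2)Q(Period 2) = 1×385 + 11×68 + 2×345 = 385 + 748 + 690 = 1823
link = 1823/1823 = 1.000000
Chained index = 100 × 1.122407 × 0.932610 × 1.000000 = 104.6768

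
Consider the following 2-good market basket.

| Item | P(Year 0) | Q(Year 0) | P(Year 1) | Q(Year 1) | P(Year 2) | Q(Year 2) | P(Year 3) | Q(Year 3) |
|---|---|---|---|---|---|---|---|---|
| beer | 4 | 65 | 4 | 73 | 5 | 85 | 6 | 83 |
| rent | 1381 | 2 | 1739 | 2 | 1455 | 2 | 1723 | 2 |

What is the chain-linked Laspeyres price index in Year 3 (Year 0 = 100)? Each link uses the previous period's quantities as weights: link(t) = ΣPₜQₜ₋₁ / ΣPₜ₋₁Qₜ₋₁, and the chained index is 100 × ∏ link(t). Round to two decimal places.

127.46

Link Year 0→Year 1:
ΣP(Year 1)Q(Year 0) = 4×65 + 1739×2 = 260 + 3478 = 3738
ΣP(Year 0)Q(Year 0) = 4×65 + 1381×2 = 260 + 2762 = 3022
link = 3738/3022 = 1.236929
Link Year 1→Year 2:
ΣP(Year 2)Q(Year 1) = 5×73 + 1455×2 = 365 + 2910 = 3275
ΣP(Year 1)Q(Year 1) = 4×73 + 1739×2 = 292 + 3478 = 3770
link = 3275/3770 = 0.868700
Link Year 2→Year 3:
ΣP(Year 3)Q(Year 2) = 6×85 + 1723×2 = 510 + 3446 = 3956
ΣP(Year 2)Q(Year 2) = 5×85 + 1455×2 = 425 + 2910 = 3335
link = 3956/3335 = 1.186207
Chained index = 100 × 1.236929 × 0.868700 × 1.186207 = 127.4604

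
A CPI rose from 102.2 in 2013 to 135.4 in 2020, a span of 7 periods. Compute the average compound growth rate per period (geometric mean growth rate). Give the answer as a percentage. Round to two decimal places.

Growth factor = (135.4/102.2)^(1/7) = (1.324853)^(1/7) = 1.041004
Growth rate = 1.041004 − 1 = 0.041004 = 4.1004%

4.10%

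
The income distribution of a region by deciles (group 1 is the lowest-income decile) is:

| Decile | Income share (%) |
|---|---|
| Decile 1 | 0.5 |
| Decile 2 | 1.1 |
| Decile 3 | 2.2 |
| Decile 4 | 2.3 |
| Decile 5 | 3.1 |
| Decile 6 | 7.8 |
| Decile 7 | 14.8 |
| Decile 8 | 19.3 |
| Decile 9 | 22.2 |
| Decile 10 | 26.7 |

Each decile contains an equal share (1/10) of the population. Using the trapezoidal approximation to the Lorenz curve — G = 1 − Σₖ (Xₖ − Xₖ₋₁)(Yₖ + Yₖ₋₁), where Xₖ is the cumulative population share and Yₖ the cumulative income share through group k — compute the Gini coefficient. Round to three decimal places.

0.511

Cumulative income shares Yₖ: 0.0050, 0.0160, 0.0380, 0.0610, 0.0920, 0.1700, 0.3180, 0.5110, 0.7330, 1.0000
Σ (Xₖ−Xₖ₋₁)(Yₖ+Yₖ₋₁) = (1/10)(0.0050+0.0000) + (1/10)(0.0160+0.0050) + (1/10)(0.0380+0.0160) + (1/10)(0.0610+0.0380) + (1/10)(0.0920+0.0610) + (1/10)(0.1700+0.0920) + (1/10)(0.3180+0.1700) + (1/10)(0.5110+0.3180) + (1/10)(0.7330+0.5110) + (1/10)(1.0000+0.7330)
  = 0.0005 + 0.0021 + 0.0054 + 0.0099 + 0.0153 + 0.0262 + 0.0488 + 0.0829 + 0.1244 + 0.1733 = 0.4888
G = 1 − 0.4888 = 0.5112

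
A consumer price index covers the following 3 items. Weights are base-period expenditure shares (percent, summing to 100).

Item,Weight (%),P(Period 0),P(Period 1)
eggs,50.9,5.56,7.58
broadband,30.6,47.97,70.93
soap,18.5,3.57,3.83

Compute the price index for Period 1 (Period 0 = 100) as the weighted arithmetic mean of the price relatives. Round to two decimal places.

eggs: 50.9 × (7.58/5.56) = 50.9 × 1.363309 = 69.3924
broadband: 30.6 × (70.93/47.97) = 30.6 × 1.478632 = 45.2462
soap: 18.5 × (3.83/3.57) = 18.5 × 1.072829 = 19.8473
Index = Σ wᵢ·(p₁ᵢ/p₀ᵢ) = 69.3924 + 45.2462 + 19.8473 = 134.4859

134.49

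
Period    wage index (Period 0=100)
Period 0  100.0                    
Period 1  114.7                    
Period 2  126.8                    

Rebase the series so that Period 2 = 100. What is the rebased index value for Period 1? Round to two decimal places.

Rebased(Period 1) = 114.7 / 126.8 × 100 = 90.4574

90.46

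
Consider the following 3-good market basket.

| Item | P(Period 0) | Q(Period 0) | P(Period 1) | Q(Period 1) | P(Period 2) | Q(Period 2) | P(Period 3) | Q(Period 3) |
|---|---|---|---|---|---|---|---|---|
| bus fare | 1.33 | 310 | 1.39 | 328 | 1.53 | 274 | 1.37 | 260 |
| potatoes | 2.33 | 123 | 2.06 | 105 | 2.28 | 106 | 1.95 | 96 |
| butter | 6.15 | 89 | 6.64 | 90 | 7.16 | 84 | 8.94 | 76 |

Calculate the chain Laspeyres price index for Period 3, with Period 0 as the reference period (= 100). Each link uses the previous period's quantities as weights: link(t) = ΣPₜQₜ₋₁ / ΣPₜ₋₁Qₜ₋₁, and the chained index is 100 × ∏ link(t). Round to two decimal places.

117.91

Link Period 0→Period 1:
ΣP(Period 1)Q(Period 0) = 1.39×310 + 2.06×123 + 6.64×89 = 430.9 + 253.38 + 590.96 = 1275.24
ΣP(Period 0)Q(Period 0) = 1.33×310 + 2.33×123 + 6.15×89 = 412.3 + 286.59 + 547.35 = 1246.24
link = 1275.24/1246.24 = 1.023270
Link Period 1→Period 2:
ΣP(Period 2)Q(Period 1) = 1.53×328 + 2.28×105 + 7.16×90 = 501.84 + 239.4 + 644.4 = 1385.64
ΣP(Period 1)Q(Period 1) = 1.39×328 + 2.06×105 + 6.64×90 = 455.92 + 216.3 + 597.6 = 1269.82
link = 1385.64/1269.82 = 1.091210
Link Period 2→Period 3:
ΣP(Period 3)Q(Period 2) = 1.37×274 + 1.95×106 + 8.94×84 = 375.38 + 206.7 + 750.96 = 1333.04
ΣP(Period 2)Q(Period 2) = 1.53×274 + 2.28×106 + 7.16×84 = 419.22 + 241.68 + 601.44 = 1262.34
link = 1333.04/1262.34 = 1.056007
Chained index = 100 × 1.023270 × 1.091210 × 1.056007 = 117.9140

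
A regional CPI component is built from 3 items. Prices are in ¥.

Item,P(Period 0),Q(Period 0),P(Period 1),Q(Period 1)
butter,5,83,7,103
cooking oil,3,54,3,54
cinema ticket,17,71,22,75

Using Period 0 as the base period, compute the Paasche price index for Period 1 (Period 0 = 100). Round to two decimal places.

129.76

Paasche price index uses current-period quantities as weights.
ΣP(Period 1)·Q(Period 1) = 7×103 + 3×54 + 22×75 = 721 + 162 + 1650 = 2533
ΣP(Period 0)·Q(Period 1) = 5×103 + 3×54 + 17×75 = 515 + 162 + 1275 = 1952
Index = 2533 / 1952 × 100 = 129.7643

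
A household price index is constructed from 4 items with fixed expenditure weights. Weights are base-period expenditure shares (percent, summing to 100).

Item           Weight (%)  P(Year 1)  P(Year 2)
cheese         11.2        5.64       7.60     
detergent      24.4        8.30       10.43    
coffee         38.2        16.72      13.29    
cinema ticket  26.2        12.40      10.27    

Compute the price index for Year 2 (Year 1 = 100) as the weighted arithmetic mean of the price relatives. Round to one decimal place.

97.8

cheese: 11.2 × (7.60/5.64) = 11.2 × 1.347518 = 15.0922
detergent: 24.4 × (10.43/8.30) = 24.4 × 1.256627 = 30.6617
coffee: 38.2 × (13.29/16.72) = 38.2 × 0.794856 = 30.3635
cinema ticket: 26.2 × (10.27/12.40) = 26.2 × 0.828226 = 21.6995
Index = Σ wᵢ·(p₁ᵢ/p₀ᵢ) = 15.0922 + 30.6617 + 30.3635 + 21.6995 = 97.8169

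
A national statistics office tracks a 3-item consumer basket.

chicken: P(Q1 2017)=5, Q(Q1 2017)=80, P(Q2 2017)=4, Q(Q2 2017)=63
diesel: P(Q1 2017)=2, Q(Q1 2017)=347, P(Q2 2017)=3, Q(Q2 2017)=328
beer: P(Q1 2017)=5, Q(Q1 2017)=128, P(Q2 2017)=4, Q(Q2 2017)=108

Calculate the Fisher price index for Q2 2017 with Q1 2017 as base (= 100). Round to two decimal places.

109.20

Laspeyres component (base-period weights):
ΣP(Q2 2017)Q(Q1 2017) = 4×80 + 3×347 + 4×128 = 320 + 1041 + 512 = 1873
ΣP(Q1 2017)Q(Q1 2017) = 5×80 + 2×347 + 5×128 = 400 + 694 + 640 = 1734
L = 1873 / 1734 × 100 = 108.0161
Paasche component (current-period weights):
ΣP(Q2 2017)Q(Q2 2017) = 4×63 + 3×328 + 4×108 = 252 + 984 + 432 = 1668
ΣP(Q1 2017)Q(Q2 2017) = 5×63 + 2×328 + 5×108 = 315 + 656 + 540 = 1511
P = 1668 / 1511 × 100 = 110.3905
Fisher = √(L × P) = √(108.0161 × 110.3905) = 109.1969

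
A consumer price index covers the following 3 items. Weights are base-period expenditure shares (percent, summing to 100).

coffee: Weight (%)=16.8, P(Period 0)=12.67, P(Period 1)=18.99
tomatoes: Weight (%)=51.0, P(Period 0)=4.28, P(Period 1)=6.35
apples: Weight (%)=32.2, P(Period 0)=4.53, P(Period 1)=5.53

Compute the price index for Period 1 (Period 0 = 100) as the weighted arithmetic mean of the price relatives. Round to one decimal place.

140.2

coffee: 16.8 × (18.99/12.67) = 16.8 × 1.498816 = 25.1801
tomatoes: 51.0 × (6.35/4.28) = 51.0 × 1.483645 = 75.6659
apples: 32.2 × (5.53/4.53) = 32.2 × 1.220751 = 39.3082
Index = Σ wᵢ·(p₁ᵢ/p₀ᵢ) = 25.1801 + 75.6659 + 39.3082 = 140.1542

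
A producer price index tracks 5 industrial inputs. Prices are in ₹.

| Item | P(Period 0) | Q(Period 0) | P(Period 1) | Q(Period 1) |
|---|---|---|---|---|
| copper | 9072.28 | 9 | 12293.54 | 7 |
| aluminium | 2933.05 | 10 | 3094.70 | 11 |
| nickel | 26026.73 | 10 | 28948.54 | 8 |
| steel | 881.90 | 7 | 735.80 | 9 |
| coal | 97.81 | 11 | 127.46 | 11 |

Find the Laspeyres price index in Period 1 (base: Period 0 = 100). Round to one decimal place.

Laspeyres price index uses base-period quantities as weights.
ΣP(Period 1)·Q(Period 0) = 12293.54×9 + 3094.70×10 + 28948.54×10 + 735.80×7 + 127.46×11 = 110641.86 + 30947 + 289485.4 + 5150.6 + 1402.06 = 437626.92
ΣP(Period 0)·Q(Period 0) = 9072.28×9 + 2933.05×10 + 26026.73×10 + 881.90×7 + 97.81×11 = 81650.52 + 29330.5 + 260267.3 + 6173.3 + 1075.91 = 378497.53
Index = 437626.92 / 378497.53 × 100 = 115.6221

115.6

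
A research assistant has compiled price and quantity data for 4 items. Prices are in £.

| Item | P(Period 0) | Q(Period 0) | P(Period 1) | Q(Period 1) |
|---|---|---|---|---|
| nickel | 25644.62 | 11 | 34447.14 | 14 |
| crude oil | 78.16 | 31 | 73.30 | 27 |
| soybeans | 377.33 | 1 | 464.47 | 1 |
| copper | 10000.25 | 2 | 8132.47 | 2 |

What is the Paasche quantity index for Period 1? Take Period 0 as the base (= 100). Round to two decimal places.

125.90

Paasche quantity index uses current-period prices as weights.
ΣP(Period 1)·Q(Period 1) = 34447.14×14 + 73.30×27 + 464.47×1 + 8132.47×2 = 482259.96 + 1979.1 + 464.47 + 16264.94 = 500968.47
ΣP(Period 1)·Q(Period 0) = 34447.14×11 + 73.30×31 + 464.47×1 + 8132.47×2 = 378918.54 + 2272.3 + 464.47 + 16264.94 = 397920.25
Index = 500968.47 / 397920.25 × 100 = 125.8967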